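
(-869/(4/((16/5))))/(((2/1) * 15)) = -1738/75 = -23.17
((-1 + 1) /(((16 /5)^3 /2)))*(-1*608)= 0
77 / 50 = 1.54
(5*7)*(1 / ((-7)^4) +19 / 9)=228140 / 3087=73.90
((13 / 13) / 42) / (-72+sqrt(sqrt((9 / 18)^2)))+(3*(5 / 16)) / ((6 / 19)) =6893287 / 2322208 -sqrt(2) / 435414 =2.97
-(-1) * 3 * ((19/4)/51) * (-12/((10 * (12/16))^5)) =-608/4303125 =-0.00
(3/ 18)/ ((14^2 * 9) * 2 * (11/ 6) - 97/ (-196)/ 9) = 294/ 11409649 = 0.00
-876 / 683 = -1.28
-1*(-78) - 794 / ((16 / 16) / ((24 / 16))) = -1113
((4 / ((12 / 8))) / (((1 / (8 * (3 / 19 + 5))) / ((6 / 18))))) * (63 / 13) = 43904 / 247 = 177.75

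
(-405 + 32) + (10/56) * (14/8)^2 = -23837/64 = -372.45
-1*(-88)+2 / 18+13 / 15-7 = 3689 / 45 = 81.98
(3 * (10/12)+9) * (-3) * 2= -69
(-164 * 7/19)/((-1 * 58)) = 574/551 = 1.04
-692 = -692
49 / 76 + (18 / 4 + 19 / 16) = 1925 / 304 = 6.33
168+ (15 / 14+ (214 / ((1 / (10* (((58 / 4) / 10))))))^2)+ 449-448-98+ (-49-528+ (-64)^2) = 134850801 / 14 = 9632200.07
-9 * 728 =-6552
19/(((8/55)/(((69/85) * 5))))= 72105/136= 530.18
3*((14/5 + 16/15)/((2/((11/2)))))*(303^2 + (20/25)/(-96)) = 3514448201/1200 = 2928706.83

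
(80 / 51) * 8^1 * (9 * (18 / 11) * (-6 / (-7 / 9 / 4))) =7464960 / 1309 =5702.80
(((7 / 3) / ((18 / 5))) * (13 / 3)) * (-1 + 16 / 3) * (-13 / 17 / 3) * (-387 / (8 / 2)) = 3306485 / 11016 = 300.15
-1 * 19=-19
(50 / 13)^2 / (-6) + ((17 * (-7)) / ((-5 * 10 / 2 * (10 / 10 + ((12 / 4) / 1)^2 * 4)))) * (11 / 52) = -4573949 / 1875900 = -2.44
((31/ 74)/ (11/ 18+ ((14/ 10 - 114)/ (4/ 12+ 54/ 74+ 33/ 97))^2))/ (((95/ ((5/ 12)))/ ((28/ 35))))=106151074665/ 465023889315907139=0.00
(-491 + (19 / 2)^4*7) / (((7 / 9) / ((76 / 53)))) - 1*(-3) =154655313 / 1484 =104215.17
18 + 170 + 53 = 241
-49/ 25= -1.96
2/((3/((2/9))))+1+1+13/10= 3.45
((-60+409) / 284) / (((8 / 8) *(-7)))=-349 / 1988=-0.18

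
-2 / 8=-1 / 4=-0.25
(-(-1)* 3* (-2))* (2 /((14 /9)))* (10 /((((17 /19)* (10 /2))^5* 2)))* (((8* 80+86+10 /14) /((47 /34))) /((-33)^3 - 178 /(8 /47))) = 5441435544816 /17783974782783125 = 0.00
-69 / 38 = -1.82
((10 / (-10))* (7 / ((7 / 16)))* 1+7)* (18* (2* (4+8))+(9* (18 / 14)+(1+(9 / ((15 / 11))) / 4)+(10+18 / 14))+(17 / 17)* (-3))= -572679 / 140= -4090.56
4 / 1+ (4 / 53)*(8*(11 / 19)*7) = 6492 / 1007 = 6.45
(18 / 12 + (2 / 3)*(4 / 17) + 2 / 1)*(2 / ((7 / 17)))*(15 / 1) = 1865 / 7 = 266.43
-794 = -794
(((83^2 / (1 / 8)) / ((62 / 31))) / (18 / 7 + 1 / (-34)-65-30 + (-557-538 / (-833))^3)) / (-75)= 31855261603144 / 14930710427909304675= 0.00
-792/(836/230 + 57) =-91080/6973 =-13.06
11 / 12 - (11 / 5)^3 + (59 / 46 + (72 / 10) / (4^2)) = -68989 / 8625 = -8.00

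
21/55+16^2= 14101/55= 256.38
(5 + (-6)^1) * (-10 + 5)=5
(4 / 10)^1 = 2 / 5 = 0.40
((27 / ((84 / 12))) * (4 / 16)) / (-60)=-0.02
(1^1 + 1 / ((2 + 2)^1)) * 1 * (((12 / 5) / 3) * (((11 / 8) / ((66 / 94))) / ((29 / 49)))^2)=5303809 / 484416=10.95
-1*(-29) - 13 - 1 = 15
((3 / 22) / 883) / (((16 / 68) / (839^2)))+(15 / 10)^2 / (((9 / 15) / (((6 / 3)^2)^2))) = 40562211 / 77704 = 522.01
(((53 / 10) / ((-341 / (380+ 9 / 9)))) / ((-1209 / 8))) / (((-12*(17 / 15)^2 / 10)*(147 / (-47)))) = 15817850 / 1946047103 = 0.01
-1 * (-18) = 18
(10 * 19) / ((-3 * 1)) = -190 / 3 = -63.33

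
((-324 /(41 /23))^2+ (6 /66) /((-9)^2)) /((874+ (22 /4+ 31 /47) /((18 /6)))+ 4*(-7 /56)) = 2325526373615 /61634774421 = 37.73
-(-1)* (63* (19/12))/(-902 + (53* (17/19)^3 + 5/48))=-4691556/40633471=-0.12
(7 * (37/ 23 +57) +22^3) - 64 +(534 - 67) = 263609/ 23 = 11461.26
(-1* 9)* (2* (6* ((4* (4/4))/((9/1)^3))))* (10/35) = -32/189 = -0.17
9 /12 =3 /4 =0.75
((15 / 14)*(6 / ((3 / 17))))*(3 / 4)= 765 / 28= 27.32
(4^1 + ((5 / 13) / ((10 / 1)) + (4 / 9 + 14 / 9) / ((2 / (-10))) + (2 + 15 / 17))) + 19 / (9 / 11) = 80129 / 3978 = 20.14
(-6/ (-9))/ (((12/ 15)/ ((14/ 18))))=35/ 54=0.65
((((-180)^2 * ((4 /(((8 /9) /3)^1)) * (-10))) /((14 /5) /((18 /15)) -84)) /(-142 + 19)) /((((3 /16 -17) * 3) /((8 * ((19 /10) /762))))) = 11819520 /68633467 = 0.17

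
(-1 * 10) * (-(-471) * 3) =-14130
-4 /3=-1.33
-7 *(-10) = 70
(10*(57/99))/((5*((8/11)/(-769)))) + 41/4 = -3622/3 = -1207.33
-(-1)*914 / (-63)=-914 / 63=-14.51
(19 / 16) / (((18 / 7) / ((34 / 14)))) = 323 / 288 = 1.12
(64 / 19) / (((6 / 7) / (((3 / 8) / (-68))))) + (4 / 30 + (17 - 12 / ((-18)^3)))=13432387 / 784890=17.11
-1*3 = -3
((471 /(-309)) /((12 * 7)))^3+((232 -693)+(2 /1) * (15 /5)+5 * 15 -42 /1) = -273314069996869 /647663663808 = -422.00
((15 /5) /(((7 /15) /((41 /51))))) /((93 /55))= 11275 /3689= 3.06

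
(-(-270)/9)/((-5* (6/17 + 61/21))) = -2142/1163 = -1.84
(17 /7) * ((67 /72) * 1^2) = 1139 /504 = 2.26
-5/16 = -0.31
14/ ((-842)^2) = 7/ 354482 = 0.00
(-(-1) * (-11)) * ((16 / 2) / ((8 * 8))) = -11 / 8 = -1.38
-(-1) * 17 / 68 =1 / 4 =0.25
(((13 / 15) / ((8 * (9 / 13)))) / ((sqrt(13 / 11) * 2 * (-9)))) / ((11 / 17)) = -221 * sqrt(143) / 213840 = -0.01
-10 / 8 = -5 / 4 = -1.25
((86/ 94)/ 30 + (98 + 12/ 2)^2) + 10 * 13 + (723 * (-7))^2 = 36130780513/ 1410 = 25624667.03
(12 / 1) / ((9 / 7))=28 / 3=9.33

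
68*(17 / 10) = 578 / 5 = 115.60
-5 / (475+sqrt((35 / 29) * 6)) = -13775 / 1308583+sqrt(6090) / 1308583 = -0.01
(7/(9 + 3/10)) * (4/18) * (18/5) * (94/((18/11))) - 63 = -23779/837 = -28.41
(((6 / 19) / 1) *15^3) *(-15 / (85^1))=-60750 / 323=-188.08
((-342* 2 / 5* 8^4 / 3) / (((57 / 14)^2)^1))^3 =-33115249535031967744 / 23149125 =-1430518412036.39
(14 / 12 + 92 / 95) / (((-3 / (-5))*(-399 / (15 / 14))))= -6085 / 636804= -0.01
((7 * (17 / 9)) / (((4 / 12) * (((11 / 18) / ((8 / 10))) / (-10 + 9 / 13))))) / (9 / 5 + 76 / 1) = -31416 / 5057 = -6.21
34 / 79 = 0.43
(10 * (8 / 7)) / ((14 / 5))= 200 / 49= 4.08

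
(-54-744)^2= 636804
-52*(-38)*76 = 150176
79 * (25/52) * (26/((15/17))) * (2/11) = 6715/33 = 203.48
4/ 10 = 2/ 5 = 0.40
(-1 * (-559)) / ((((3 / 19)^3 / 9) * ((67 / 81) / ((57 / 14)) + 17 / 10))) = 59008045590 / 87869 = 671545.66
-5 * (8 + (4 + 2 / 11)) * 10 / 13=-6700 / 143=-46.85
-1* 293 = -293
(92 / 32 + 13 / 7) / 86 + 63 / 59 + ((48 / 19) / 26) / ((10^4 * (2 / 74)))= 49268033117 / 43864730000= 1.12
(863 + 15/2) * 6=5223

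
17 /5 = 3.40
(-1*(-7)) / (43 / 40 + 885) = 280 / 35443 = 0.01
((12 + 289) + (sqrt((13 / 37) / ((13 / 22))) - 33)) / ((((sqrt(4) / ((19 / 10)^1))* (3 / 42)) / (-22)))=-392084 / 5 - 1463* sqrt(814) / 185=-78642.42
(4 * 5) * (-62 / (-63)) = 1240 / 63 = 19.68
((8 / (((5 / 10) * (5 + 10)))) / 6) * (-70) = -112 / 9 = -12.44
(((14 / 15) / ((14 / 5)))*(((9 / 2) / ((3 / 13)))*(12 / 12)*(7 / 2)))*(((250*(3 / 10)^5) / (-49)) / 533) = -243 / 459200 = -0.00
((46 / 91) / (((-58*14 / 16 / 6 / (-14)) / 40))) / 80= 1104 / 2639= 0.42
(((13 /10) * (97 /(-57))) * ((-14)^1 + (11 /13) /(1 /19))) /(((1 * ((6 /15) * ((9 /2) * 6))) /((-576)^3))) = 81302581.89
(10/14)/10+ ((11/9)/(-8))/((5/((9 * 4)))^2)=-2747/350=-7.85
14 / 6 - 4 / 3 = 1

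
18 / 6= 3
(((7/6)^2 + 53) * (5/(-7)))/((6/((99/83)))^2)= -1183985/771568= -1.53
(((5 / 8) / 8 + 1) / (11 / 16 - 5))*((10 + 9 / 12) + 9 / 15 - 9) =-47 / 80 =-0.59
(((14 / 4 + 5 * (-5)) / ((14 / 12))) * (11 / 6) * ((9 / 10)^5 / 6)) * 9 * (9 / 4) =-754114779 / 11200000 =-67.33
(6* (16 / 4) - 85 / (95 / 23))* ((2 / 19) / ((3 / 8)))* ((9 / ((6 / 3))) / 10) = 156 / 361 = 0.43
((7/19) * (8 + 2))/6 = 35/57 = 0.61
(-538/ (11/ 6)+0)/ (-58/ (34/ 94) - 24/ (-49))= 1344462/ 732413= 1.84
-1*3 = -3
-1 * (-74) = 74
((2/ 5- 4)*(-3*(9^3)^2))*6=172186884/ 5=34437376.80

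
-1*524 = -524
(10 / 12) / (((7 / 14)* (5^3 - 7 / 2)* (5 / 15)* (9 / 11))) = 0.05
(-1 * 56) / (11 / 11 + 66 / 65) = -3640 / 131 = -27.79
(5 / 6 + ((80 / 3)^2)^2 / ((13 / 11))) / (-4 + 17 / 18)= -180224351 / 1287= -140034.46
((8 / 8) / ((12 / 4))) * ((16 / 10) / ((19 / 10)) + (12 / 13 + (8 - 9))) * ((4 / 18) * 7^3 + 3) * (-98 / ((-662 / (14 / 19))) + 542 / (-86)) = -8359031611 / 66795469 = -125.14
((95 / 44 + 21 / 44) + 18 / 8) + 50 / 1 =2415 / 44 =54.89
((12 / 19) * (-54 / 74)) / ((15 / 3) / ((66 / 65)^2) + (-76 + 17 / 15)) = 7056720 / 1072054613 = 0.01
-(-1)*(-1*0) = 0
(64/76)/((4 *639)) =4/12141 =0.00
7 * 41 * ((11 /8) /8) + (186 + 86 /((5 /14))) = 152361 /320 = 476.13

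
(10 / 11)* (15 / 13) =150 / 143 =1.05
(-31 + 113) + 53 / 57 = 4727 / 57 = 82.93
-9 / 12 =-3 / 4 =-0.75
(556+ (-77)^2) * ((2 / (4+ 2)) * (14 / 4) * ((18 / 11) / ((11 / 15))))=2042775 / 121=16882.44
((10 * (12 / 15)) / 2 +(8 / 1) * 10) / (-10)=-42 / 5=-8.40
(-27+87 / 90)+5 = -21.03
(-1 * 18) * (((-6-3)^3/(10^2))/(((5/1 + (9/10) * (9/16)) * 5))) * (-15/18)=-17496/4405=-3.97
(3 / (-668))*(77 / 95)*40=-462 / 3173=-0.15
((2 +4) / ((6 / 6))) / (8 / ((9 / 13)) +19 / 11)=594 / 1315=0.45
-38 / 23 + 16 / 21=-430 / 483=-0.89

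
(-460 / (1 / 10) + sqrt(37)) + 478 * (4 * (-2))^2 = 25998.08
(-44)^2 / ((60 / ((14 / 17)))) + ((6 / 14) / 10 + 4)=109297 / 3570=30.62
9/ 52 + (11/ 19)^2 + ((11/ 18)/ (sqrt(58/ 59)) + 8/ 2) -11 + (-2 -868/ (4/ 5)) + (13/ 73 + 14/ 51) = -76390490701/ 69888156 + 11 * sqrt(3422)/ 1044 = -1092.42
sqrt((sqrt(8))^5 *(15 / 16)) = 2 *sqrt(15) *2^(3 / 4) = 13.03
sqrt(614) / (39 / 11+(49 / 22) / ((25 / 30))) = 55* sqrt(614) / 342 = 3.98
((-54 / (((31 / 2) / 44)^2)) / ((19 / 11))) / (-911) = 4599936 / 16633949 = 0.28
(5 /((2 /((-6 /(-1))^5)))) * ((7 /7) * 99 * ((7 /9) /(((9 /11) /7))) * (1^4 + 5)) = 76839840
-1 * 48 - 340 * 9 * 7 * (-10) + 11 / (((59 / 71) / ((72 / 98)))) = 214161.73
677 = 677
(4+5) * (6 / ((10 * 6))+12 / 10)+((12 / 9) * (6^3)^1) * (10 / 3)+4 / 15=29159 / 30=971.97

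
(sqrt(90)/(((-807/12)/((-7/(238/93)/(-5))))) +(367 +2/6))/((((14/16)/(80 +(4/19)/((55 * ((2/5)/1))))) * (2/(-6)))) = -7759008/77 +223941024 * sqrt(10)/33451495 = -100745.17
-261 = -261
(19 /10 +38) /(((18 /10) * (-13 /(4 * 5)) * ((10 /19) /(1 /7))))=-361 /39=-9.26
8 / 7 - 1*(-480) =3368 / 7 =481.14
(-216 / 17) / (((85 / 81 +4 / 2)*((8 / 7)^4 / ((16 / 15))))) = -1750329 / 671840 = -2.61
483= 483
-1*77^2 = -5929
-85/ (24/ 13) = -1105/ 24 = -46.04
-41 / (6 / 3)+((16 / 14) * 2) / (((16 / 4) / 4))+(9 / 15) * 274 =10233 / 70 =146.19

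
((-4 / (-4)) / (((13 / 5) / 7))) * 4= 140 / 13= 10.77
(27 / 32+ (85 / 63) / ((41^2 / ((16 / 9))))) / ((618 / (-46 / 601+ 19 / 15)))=276571614821 / 169924091561280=0.00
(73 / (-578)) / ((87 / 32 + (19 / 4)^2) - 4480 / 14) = 1168 / 2725559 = 0.00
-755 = -755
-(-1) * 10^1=10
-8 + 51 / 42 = -95 / 14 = -6.79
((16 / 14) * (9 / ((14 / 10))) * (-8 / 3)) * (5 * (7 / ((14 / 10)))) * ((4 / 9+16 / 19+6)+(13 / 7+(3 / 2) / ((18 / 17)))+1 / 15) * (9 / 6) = -50882200 / 6517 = -7807.61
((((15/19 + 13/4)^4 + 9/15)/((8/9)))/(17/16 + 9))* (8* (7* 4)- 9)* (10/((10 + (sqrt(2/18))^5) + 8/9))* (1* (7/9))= 2325657781566585/507780659264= 4580.04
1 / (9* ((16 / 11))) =11 / 144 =0.08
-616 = -616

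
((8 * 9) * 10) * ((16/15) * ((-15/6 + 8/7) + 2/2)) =-1920/7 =-274.29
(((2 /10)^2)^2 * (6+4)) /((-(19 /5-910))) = 2 /113275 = 0.00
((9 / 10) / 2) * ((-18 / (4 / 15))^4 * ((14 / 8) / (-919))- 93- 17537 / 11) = -48001001553 / 2587904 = -18548.22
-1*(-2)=2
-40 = -40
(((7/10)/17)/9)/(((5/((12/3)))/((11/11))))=0.00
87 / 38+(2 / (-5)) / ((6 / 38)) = -139 / 570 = -0.24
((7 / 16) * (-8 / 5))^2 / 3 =49 / 300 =0.16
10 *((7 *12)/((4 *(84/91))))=455/2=227.50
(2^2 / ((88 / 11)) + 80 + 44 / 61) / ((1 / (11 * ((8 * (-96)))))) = -41855616 / 61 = -686157.64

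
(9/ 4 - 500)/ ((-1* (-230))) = -1991/ 920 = -2.16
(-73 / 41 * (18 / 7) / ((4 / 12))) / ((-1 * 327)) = 1314 / 31283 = 0.04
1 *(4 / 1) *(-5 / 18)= -10 / 9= -1.11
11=11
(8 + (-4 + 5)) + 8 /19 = 179 /19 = 9.42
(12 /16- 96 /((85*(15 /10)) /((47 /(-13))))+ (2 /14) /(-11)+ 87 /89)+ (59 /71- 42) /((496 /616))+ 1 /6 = -9305482403387 /200006586780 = -46.53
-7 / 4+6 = 17 / 4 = 4.25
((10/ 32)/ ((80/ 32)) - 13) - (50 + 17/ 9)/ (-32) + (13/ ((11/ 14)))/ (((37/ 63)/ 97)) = 318995089/ 117216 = 2721.43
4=4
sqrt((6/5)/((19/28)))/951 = 2 * sqrt(3990)/90345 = 0.00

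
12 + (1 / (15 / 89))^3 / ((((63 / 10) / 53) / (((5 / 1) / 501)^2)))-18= -2486989492 / 426952701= -5.82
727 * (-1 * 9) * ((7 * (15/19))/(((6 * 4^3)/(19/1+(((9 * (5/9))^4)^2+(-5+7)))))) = -44729943615/1216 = -36784493.10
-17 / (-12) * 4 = 17 / 3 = 5.67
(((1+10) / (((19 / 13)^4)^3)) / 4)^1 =256278936347291 / 8853259676264644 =0.03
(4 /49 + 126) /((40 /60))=9267 /49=189.12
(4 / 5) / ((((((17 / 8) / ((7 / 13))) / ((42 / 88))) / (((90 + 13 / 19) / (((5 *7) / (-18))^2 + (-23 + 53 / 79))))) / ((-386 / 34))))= 204280037856 / 38039643785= 5.37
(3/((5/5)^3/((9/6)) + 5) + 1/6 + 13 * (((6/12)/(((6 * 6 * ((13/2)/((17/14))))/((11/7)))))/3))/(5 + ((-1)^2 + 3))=0.08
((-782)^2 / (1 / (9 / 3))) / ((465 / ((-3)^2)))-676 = 5398936 / 155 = 34831.85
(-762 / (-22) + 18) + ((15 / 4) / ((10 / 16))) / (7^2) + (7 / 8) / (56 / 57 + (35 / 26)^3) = 13994035752 / 263966087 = 53.01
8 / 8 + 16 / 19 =35 / 19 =1.84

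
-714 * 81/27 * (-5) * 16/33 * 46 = 2627520/11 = 238865.45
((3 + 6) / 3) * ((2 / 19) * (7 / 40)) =21 / 380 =0.06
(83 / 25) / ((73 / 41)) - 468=-850697 / 1825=-466.14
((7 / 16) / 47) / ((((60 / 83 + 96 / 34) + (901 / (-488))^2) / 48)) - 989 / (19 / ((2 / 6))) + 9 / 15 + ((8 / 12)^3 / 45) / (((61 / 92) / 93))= -812754990383472706 / 51560608339946655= -15.76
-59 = -59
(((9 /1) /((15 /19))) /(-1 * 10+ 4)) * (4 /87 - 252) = 478.71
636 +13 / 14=8917 / 14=636.93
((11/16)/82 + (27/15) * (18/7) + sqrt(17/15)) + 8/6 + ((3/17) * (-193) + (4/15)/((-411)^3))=-4566953648415143/162591381479520 + sqrt(255)/15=-27.02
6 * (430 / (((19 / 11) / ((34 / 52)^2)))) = 2050455 / 3211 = 638.57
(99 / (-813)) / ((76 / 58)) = -957 / 10298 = -0.09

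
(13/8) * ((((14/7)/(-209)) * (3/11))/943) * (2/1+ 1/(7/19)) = -117/5518436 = -0.00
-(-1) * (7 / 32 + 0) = 7 / 32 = 0.22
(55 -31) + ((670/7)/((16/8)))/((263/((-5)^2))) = 52559/1841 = 28.55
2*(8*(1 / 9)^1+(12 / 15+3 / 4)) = 439 / 90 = 4.88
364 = 364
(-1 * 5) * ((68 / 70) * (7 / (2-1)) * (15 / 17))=-30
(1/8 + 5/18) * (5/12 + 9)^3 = 336.32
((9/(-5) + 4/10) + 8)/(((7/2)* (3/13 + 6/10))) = 143/63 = 2.27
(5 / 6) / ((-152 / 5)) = -25 / 912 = -0.03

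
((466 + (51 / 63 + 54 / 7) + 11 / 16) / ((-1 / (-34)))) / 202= 2714407 / 33936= 79.99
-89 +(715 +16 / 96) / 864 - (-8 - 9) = -368957 / 5184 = -71.17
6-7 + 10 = 9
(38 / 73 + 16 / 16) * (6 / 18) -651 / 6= -107.99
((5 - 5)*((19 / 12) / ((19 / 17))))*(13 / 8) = 0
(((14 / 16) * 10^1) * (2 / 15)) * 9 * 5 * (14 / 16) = 735 / 16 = 45.94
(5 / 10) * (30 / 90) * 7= 7 / 6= 1.17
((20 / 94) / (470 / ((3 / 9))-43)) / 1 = 10 / 64249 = 0.00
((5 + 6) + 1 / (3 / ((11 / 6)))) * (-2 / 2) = -11.61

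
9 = 9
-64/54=-32/27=-1.19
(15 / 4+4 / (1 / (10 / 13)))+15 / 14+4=4331 / 364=11.90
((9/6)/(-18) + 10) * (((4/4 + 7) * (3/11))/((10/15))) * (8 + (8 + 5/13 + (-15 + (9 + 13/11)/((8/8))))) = 375.38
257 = 257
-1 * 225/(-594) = 25/66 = 0.38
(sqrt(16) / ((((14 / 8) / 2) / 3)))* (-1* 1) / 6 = -16 / 7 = -2.29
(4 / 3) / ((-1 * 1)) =-4 / 3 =-1.33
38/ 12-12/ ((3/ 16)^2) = -2029/ 6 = -338.17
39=39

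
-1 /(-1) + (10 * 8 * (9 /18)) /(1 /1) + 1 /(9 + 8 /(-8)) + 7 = 385 /8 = 48.12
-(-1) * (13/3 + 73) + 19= 289/3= 96.33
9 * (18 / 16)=81 / 8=10.12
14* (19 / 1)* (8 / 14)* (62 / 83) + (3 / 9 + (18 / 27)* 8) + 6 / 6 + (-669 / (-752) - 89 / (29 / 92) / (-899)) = 592704713219 / 4881742608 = 121.41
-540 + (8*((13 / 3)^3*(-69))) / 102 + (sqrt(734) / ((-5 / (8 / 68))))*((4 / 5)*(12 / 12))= -449984 / 459 - 8*sqrt(734) / 425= -980.87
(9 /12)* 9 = 27 /4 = 6.75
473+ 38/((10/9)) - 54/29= 73274/145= 505.34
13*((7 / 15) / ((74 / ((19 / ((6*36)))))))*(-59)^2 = 25.10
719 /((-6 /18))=-2157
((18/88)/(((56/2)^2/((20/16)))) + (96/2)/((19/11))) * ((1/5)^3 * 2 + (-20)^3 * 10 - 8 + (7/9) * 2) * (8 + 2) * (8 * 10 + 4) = -9758338582642/5225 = -1867624609.12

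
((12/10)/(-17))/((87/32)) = -64/2465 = -0.03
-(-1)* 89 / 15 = 89 / 15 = 5.93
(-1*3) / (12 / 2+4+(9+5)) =-0.12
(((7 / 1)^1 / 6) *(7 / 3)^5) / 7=16807 / 1458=11.53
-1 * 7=-7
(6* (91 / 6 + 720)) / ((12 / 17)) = 74987 / 12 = 6248.92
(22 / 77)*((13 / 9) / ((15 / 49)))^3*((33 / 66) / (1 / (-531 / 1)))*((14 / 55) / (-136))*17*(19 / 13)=22288485401 / 60142500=370.59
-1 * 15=-15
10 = 10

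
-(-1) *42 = 42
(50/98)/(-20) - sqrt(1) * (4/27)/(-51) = -6101/269892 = -0.02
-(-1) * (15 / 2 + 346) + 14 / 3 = 2149 / 6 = 358.17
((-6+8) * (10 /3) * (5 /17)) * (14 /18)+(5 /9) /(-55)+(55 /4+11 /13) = 4229939 /262548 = 16.11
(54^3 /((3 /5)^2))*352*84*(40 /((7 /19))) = 1404158976000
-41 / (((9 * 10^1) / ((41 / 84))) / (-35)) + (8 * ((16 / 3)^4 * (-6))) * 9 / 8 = -9435503 / 216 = -43682.88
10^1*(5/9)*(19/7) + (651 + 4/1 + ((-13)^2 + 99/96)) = 1693663/2016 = 840.11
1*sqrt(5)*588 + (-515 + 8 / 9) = -4627 / 9 + 588*sqrt(5) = 800.70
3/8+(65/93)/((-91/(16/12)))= 5699/15624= 0.36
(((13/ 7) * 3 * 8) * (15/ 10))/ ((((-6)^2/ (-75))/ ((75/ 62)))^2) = 45703125/ 107632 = 424.62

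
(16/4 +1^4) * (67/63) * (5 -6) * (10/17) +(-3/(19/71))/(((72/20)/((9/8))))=-2159015/325584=-6.63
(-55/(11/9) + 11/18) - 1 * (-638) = 10685/18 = 593.61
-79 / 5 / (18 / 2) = -79 / 45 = -1.76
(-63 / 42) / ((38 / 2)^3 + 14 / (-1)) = -3 / 13690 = -0.00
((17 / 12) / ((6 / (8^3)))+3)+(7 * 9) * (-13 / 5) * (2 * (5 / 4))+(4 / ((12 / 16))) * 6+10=-4385 / 18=-243.61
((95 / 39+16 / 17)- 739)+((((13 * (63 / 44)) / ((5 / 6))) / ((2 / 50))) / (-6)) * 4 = -8079883 / 7293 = -1107.90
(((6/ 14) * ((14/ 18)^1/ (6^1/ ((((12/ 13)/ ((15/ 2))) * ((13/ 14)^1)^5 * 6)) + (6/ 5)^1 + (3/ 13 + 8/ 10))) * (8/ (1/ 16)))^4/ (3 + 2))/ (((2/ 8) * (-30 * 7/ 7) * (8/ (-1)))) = 44655352729015167037210624/ 155291511592815033154452075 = 0.29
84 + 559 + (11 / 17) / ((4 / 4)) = 10942 / 17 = 643.65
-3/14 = -0.21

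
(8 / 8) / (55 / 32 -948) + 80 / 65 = 484080 / 393653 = 1.23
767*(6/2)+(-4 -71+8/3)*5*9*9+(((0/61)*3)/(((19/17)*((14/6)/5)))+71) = -26923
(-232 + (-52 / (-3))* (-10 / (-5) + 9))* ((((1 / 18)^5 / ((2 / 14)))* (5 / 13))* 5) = -5425 / 18423288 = -0.00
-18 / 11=-1.64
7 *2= 14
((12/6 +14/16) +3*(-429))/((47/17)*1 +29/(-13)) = -2270333/944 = -2405.01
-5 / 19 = -0.26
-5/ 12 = -0.42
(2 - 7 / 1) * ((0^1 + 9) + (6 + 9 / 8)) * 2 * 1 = -161.25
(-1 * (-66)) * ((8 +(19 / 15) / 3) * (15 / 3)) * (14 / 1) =116732 / 3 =38910.67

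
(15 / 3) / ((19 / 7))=35 / 19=1.84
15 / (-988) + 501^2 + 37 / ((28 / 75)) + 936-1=435768674 / 1729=252035.09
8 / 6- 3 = -5 / 3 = -1.67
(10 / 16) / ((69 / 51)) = 85 / 184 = 0.46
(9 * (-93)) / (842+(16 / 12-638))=-2511 / 616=-4.08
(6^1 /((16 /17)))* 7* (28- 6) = 3927 /4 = 981.75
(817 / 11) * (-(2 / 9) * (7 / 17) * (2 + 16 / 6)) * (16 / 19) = -134848 / 5049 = -26.71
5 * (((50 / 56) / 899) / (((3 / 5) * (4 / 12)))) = 625 / 25172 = 0.02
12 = 12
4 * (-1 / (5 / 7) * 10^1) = -56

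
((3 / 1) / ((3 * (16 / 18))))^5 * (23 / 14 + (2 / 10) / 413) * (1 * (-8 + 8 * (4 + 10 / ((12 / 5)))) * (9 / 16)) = 51698757627 / 541327360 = 95.50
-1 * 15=-15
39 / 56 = 0.70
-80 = -80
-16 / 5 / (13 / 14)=-224 / 65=-3.45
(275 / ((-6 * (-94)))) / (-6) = -275 / 3384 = -0.08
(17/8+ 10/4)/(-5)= -37/40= -0.92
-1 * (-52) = 52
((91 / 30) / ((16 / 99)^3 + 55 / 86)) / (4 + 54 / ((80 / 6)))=723196188 / 1235530123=0.59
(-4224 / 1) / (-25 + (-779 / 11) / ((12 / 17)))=557568 / 16543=33.70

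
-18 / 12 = -3 / 2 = -1.50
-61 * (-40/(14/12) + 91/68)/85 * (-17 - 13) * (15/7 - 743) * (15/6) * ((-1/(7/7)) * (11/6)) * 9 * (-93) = 114195671264565/56644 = 2016024137.85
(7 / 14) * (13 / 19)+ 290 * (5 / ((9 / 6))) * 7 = 6767.01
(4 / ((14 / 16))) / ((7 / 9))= 288 / 49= 5.88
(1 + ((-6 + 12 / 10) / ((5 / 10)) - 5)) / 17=-0.80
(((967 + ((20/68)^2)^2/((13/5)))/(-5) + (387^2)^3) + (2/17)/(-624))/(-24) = -437709602182020159051491/3127026240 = -139976312505142.32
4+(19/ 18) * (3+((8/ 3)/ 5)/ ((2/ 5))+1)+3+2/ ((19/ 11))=7073/ 513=13.79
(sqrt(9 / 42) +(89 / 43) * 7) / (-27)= -623 / 1161 - sqrt(42) / 378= -0.55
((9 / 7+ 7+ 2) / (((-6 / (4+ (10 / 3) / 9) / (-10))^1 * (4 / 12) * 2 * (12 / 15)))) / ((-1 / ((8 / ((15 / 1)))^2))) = -7552 / 189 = -39.96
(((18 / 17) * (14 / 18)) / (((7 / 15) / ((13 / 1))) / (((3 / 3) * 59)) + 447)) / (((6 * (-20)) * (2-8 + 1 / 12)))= 16107 / 6207289594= 0.00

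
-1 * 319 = -319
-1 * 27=-27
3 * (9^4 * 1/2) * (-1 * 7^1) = -137781/2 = -68890.50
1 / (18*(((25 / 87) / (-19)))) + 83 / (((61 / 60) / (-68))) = -50829611 / 9150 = -5555.15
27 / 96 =0.28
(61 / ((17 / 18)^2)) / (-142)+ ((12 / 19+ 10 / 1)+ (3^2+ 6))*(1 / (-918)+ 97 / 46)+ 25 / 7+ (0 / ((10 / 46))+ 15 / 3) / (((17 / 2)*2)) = 97286108504 / 1694725767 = 57.41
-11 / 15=-0.73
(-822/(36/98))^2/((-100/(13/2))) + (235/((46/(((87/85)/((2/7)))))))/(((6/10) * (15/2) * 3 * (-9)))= -2061560642743/6334200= -325465.04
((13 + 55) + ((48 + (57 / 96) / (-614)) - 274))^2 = 9637317986409 / 386043904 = 24964.31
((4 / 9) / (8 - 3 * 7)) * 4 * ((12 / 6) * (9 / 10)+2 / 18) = -1376 / 5265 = -0.26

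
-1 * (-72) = 72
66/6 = 11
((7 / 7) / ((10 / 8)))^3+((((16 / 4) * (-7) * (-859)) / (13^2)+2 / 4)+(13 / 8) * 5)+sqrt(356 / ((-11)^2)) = 2 * sqrt(89) / 11+25596153 / 169000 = 153.17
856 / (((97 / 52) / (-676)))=-30090112 / 97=-310207.34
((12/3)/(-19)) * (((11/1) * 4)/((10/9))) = -792/95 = -8.34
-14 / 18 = -0.78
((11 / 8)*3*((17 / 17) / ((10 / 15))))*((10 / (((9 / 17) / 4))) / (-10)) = -187 / 4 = -46.75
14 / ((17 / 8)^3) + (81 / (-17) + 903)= 4420198 / 4913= 899.69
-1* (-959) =959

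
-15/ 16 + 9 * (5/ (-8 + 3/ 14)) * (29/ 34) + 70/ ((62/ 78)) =75546435/ 919088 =82.20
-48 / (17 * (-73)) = 48 / 1241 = 0.04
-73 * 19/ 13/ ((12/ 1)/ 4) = -1387/ 39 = -35.56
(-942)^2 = 887364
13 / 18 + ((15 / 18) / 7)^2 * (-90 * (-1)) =881 / 441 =2.00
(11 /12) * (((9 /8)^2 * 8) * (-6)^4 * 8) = 96228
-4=-4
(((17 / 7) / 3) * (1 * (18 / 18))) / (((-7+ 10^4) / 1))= 17 / 209853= 0.00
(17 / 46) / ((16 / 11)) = 187 / 736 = 0.25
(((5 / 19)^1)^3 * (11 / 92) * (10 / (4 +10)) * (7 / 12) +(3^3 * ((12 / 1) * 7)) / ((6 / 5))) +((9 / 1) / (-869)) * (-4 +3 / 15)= 1890.04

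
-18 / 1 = -18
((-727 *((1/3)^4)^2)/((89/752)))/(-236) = 136676/34451811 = 0.00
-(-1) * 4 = 4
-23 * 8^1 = -184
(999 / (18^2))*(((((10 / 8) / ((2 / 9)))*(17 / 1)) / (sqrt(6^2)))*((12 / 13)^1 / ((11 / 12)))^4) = 21129569280 / 418161601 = 50.53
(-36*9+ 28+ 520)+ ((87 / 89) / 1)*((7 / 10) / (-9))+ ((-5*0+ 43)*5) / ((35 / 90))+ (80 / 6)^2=53522117 / 56070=954.56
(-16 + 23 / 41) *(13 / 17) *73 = -600717 / 697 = -861.86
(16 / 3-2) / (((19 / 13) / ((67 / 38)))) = 4355 / 1083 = 4.02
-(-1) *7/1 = 7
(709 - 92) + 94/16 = 4983/8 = 622.88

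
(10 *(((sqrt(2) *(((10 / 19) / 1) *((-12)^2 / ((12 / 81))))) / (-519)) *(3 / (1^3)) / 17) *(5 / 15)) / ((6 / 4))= -21600 *sqrt(2) / 55879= -0.55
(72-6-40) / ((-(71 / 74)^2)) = -142376 / 5041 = -28.24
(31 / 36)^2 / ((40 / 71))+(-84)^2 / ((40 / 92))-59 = 838310663 / 51840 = 16171.12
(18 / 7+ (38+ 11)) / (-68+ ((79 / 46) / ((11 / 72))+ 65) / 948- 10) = -86583684 / 130819801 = -0.66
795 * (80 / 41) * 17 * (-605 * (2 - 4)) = 1308252000 / 41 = 31908585.37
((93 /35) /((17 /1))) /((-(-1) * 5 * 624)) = 31 /618800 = 0.00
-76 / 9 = -8.44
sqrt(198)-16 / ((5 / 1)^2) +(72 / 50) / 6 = -2 / 5 +3* sqrt(22) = 13.67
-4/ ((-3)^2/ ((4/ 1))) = -16/ 9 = -1.78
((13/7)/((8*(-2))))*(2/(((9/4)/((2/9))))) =-13/567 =-0.02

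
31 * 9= 279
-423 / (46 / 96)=-20304 / 23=-882.78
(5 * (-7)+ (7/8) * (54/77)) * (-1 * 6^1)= 4539/22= 206.32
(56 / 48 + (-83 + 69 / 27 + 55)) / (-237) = 437 / 4266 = 0.10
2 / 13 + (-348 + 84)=-263.85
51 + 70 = 121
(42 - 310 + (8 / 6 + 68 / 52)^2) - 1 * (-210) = -77609 / 1521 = -51.02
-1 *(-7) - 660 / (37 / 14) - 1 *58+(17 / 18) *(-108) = -14901 / 37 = -402.73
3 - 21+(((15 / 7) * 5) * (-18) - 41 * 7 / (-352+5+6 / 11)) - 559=-20515380 / 26677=-769.03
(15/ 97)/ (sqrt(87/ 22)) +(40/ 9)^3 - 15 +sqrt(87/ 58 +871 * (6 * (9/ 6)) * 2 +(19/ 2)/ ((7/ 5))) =5 * sqrt(1914)/ 2813 +53065/ 729 +2 * sqrt(192157)/ 7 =198.11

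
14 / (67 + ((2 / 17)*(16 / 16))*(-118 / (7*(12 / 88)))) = 4998 / 18727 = 0.27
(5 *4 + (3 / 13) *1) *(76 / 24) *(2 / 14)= 4997 / 546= 9.15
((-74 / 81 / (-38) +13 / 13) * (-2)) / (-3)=3152 / 4617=0.68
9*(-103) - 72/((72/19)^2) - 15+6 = -67753/72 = -941.01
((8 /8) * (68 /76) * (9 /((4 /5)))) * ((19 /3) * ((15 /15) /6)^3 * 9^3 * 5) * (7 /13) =240975 /416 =579.27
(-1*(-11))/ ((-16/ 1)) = -11/ 16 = -0.69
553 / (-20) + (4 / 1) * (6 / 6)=-473 / 20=-23.65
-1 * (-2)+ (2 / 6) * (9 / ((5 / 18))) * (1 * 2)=118 / 5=23.60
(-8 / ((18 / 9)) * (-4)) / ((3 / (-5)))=-80 / 3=-26.67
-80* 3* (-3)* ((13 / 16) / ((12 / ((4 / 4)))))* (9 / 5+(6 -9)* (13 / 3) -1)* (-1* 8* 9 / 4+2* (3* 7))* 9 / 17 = -128466 / 17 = -7556.82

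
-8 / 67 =-0.12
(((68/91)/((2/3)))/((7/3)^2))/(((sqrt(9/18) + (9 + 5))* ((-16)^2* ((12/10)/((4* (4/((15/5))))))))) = 0.00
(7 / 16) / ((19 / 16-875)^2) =112 / 195468361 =0.00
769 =769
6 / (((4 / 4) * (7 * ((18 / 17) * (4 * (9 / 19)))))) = 323 / 756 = 0.43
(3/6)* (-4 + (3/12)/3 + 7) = 1.54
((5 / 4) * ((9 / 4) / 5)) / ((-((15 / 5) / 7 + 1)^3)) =-3087 / 16000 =-0.19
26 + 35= 61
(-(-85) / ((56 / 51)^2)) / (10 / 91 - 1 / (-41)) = 39279435 / 74816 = 525.01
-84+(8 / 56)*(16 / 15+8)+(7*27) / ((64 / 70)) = 416687 / 3360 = 124.01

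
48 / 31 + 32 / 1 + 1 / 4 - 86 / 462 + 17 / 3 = 375035 / 9548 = 39.28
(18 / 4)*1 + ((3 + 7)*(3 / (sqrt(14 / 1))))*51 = 9 / 2 + 765*sqrt(14) / 7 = 413.41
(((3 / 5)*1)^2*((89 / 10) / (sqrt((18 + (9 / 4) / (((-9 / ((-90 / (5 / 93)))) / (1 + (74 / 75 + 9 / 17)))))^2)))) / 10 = 1513 / 5057400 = 0.00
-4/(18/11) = -2.44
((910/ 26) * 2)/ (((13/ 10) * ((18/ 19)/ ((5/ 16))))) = 16625/ 936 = 17.76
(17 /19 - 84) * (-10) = 15790 /19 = 831.05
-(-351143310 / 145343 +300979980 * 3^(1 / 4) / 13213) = 351143310 / 145343 - 300979980 * 3^(1 / 4) / 13213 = -27562.99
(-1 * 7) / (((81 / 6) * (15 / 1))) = -14 / 405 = -0.03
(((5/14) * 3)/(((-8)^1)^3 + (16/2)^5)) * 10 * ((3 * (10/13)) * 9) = 1125/163072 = 0.01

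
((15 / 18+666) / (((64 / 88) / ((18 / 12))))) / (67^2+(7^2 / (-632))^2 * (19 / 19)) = 549345302 / 1793016737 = 0.31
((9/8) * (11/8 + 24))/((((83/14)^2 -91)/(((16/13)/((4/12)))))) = -89523/47437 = -1.89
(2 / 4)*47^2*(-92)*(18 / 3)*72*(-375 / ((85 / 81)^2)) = 4320147661920 / 289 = 14948607826.71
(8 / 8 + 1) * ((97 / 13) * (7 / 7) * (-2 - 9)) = -2134 / 13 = -164.15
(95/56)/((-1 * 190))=-0.01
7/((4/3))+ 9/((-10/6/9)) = -867/20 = -43.35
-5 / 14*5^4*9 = -28125 / 14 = -2008.93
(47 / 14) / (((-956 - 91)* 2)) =-47 / 29316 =-0.00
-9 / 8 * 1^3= -9 / 8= -1.12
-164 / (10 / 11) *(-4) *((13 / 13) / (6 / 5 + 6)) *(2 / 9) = 1804 / 81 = 22.27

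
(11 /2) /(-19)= -11 /38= -0.29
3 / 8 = 0.38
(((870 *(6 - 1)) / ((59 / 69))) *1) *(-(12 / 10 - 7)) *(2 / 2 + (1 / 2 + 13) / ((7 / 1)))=35687835 / 413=86411.22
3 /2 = 1.50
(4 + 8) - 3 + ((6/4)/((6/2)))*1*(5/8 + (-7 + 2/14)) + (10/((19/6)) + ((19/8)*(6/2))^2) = 509081/8512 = 59.81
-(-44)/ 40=11/ 10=1.10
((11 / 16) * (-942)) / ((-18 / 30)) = 8635 / 8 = 1079.38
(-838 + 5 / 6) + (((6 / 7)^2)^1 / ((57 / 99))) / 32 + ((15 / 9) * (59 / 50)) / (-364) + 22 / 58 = -4405340761 / 5264805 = -836.75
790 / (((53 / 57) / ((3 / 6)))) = 424.81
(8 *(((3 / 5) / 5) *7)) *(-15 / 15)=-168 / 25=-6.72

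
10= 10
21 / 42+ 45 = 91 / 2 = 45.50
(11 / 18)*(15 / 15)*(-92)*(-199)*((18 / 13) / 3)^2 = 2383.29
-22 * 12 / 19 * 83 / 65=-21912 / 1235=-17.74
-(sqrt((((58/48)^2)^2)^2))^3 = -353814783205469041/36520347436056576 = -9.69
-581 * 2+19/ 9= -10439/ 9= -1159.89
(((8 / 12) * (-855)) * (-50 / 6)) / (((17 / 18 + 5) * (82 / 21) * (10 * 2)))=89775 / 8774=10.23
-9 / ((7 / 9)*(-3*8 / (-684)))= -4617 / 14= -329.79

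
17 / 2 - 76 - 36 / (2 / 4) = -279 / 2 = -139.50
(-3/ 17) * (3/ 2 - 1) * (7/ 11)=-21/ 374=-0.06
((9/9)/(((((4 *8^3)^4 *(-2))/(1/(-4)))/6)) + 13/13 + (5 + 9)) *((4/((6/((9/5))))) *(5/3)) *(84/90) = 28.00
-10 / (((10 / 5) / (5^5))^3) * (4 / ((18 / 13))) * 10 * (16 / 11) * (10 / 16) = -99182128906250 / 99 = -1001839685921.72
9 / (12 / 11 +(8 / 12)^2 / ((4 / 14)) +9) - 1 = -262 / 1153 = -0.23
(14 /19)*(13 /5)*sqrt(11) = 182*sqrt(11) /95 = 6.35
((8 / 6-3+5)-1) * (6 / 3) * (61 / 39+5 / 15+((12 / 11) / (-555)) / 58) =61138448 / 6904755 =8.85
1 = 1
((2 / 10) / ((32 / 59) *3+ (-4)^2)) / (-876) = -59 / 4555200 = -0.00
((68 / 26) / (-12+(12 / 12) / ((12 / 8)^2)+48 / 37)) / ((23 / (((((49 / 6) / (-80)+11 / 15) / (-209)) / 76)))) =571761 / 1297893076480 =0.00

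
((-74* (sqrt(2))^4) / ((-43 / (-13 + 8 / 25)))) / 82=-46916 / 44075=-1.06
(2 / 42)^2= 1 / 441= 0.00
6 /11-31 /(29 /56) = -18922 /319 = -59.32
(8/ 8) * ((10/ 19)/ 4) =5/ 38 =0.13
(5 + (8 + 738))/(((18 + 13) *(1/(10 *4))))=30040/31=969.03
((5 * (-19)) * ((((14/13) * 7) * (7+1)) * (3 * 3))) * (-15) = 10054800/13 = 773446.15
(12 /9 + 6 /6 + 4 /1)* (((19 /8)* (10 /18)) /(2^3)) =1805 /1728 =1.04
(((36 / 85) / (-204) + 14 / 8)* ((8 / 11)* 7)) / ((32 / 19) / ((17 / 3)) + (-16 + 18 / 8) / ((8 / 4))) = -21499184 / 15892195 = -1.35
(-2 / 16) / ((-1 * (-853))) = -1 / 6824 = -0.00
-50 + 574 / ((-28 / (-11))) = 351 / 2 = 175.50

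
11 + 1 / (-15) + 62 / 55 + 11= 761 / 33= 23.06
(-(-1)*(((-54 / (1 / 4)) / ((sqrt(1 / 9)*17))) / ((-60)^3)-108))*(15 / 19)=-5507991 / 64600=-85.26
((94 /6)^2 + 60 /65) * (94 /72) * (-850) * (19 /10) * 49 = -107210119625 /4212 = -25453494.69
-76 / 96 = -19 / 24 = -0.79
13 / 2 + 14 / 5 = 93 / 10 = 9.30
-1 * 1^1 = -1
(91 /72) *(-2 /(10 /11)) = -1001 /360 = -2.78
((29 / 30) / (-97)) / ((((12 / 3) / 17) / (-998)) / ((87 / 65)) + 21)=-0.00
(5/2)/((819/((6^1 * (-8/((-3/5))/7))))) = 200/5733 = 0.03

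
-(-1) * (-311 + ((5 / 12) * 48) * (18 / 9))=-271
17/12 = 1.42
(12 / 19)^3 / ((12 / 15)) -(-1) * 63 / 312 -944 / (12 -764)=59414737 / 33526792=1.77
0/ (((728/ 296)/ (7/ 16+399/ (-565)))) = 0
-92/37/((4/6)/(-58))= 8004/37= 216.32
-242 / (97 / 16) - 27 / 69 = -89929 / 2231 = -40.31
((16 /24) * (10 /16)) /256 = 5 /3072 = 0.00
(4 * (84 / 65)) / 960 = 7 / 1300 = 0.01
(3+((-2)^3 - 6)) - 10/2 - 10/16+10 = -53/8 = -6.62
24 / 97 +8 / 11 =1040 / 1067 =0.97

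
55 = 55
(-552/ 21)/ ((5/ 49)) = -1288/ 5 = -257.60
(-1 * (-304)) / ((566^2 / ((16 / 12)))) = 304 / 240267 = 0.00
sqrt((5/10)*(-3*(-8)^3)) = 16*sqrt(3) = 27.71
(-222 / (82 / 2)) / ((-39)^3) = 0.00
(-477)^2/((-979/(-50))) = 11376450/979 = 11620.48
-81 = -81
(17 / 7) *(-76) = -1292 / 7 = -184.57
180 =180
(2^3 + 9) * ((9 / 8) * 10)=765 / 4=191.25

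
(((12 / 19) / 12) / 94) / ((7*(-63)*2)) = -0.00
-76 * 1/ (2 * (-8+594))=-19/ 293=-0.06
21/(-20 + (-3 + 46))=21/23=0.91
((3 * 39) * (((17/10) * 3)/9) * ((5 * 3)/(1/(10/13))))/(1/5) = 3825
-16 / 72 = -2 / 9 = -0.22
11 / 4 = 2.75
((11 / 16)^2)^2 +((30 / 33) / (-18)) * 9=-166629 / 720896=-0.23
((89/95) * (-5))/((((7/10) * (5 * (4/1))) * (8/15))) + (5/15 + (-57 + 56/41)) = -14638861/261744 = -55.93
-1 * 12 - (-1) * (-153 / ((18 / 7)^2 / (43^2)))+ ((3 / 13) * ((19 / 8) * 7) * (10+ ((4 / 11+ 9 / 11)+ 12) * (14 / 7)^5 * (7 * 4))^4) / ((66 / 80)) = 6843817126697311391592713 / 75371868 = 90800683441961547.13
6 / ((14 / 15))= 6.43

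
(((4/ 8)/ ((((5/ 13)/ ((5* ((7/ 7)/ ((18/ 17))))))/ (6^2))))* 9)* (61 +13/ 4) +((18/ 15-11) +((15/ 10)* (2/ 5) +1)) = 2555701/ 20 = 127785.05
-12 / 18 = -2 / 3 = -0.67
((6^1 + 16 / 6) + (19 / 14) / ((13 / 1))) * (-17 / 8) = -81413 / 4368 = -18.64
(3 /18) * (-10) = -5 /3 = -1.67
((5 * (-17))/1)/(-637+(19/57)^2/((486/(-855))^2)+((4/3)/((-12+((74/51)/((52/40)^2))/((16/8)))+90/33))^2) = 392040441994801140/2936306255231127899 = 0.13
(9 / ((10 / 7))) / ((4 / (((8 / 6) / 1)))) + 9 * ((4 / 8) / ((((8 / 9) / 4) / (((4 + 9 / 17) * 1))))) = 31899 / 340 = 93.82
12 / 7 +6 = 54 / 7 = 7.71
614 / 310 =307 / 155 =1.98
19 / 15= 1.27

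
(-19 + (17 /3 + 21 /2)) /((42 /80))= -340 /63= -5.40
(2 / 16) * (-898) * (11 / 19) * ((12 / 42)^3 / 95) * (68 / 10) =-335852 / 3095575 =-0.11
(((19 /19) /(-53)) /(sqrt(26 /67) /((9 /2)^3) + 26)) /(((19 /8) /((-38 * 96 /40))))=3418228512 /122664545935 - 279936 * sqrt(1742) /1594639097155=0.03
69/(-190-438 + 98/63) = -621/5638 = -0.11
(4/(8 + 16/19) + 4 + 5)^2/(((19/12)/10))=1576090/2793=564.30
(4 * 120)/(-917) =-480/917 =-0.52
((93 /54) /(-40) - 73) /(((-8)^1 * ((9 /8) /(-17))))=-894047 /6480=-137.97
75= 75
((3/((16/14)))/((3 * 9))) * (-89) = -623/72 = -8.65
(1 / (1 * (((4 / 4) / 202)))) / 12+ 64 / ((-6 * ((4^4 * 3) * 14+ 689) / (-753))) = 1203733 / 68646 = 17.54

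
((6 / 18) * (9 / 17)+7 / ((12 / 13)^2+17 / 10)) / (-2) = -214049 / 146642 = -1.46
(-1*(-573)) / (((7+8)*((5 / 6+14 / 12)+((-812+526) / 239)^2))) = 10910111 / 980190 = 11.13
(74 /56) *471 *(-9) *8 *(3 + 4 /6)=-1150182 /7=-164311.71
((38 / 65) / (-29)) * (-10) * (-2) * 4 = -608 / 377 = -1.61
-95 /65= -19 /13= -1.46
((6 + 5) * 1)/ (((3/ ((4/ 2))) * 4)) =11/ 6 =1.83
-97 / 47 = -2.06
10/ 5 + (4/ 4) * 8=10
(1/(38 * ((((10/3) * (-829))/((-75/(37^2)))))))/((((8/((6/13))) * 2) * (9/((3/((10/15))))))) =135/17940515008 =0.00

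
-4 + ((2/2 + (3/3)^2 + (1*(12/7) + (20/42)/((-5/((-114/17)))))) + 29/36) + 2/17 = 781/612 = 1.28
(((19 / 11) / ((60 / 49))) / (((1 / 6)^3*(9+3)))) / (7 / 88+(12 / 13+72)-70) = 48412 / 5725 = 8.46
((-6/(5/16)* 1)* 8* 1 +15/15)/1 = -763/5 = -152.60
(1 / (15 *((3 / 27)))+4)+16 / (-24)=59 / 15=3.93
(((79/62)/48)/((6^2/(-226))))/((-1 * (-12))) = -8927/642816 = -0.01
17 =17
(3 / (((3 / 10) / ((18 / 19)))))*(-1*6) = -1080 / 19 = -56.84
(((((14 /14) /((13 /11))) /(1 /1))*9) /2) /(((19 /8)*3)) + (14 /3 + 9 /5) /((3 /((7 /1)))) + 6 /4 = 17.12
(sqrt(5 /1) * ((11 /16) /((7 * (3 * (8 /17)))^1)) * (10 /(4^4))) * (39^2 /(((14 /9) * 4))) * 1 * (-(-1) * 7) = 10.40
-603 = -603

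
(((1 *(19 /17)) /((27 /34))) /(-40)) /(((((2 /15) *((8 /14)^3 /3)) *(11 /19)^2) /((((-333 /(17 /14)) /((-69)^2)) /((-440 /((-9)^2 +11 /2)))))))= -105414606059 /735417323520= -0.14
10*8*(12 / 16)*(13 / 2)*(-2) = -780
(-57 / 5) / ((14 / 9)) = -513 / 70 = -7.33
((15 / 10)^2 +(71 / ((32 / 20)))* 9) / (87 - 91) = -3213 / 32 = -100.41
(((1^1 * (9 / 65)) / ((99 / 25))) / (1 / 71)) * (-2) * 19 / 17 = -13490 / 2431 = -5.55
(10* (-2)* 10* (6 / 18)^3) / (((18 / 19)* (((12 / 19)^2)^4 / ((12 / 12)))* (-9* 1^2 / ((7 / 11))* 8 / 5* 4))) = 282351735556625 / 82752557285376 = 3.41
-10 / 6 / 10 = -1 / 6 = -0.17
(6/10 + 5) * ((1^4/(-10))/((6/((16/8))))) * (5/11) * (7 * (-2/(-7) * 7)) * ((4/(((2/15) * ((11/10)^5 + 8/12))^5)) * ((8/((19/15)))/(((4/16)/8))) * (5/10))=-5786802000000000000000000000000000000/31098266809645448424302161957537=-186081.17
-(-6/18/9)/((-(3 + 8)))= -0.00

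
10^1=10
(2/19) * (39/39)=2/19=0.11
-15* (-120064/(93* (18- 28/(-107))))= 32117120/30287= 1060.43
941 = 941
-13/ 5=-2.60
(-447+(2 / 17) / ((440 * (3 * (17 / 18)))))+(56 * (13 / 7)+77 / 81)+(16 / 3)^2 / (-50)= -4411191901 / 12874950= -342.62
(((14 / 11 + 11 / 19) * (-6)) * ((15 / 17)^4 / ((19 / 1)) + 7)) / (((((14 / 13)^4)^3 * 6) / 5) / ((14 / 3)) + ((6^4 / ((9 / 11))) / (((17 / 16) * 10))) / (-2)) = 27948002804669434322485 / 26442177876126302332592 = 1.06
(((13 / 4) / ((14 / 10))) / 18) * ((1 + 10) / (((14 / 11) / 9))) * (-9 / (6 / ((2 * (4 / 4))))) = -23595 / 784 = -30.10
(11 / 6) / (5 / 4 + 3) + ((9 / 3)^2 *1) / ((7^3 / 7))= 1537 / 2499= 0.62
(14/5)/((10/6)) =42/25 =1.68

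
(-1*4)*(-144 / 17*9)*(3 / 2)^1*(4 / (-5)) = -31104 / 85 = -365.93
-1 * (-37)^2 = -1369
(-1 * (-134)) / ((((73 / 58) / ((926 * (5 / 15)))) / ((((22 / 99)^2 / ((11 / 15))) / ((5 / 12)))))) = 115149952 / 21681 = 5311.10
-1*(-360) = 360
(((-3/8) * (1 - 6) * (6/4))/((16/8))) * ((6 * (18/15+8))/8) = 621/64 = 9.70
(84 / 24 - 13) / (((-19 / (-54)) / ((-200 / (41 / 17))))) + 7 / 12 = 1101887 / 492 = 2239.61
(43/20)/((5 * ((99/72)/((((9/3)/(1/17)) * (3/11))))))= 4.35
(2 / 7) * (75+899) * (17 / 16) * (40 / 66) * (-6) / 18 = -59.73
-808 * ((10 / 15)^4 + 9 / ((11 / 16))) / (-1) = 9566720 / 891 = 10737.06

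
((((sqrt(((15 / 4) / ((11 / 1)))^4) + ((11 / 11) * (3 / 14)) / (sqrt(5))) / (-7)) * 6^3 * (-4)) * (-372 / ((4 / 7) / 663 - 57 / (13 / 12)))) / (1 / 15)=119865096 * sqrt(5) / 213661 + 5618676375 / 3693283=2775.77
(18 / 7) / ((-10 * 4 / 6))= -27 / 70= -0.39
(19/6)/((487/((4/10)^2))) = 38/36525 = 0.00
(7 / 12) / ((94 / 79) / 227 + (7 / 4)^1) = 125531 / 377721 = 0.33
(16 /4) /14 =2 /7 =0.29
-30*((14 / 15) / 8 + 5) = -307 / 2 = -153.50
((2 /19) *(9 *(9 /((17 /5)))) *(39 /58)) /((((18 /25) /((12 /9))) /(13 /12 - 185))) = -574.31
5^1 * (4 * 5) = 100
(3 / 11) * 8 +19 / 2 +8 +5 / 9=4007 / 198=20.24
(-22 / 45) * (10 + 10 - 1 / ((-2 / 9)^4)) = 190.70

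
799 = 799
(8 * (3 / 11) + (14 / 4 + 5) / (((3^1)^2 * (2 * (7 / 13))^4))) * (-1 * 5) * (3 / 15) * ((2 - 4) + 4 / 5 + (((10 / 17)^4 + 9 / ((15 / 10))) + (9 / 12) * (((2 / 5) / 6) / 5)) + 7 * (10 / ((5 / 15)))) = -5625535009067717 / 9075592310400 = -619.85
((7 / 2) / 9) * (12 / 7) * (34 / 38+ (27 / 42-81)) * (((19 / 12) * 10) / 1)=-105685 / 126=-838.77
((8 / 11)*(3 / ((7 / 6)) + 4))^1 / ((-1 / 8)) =-2944 / 77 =-38.23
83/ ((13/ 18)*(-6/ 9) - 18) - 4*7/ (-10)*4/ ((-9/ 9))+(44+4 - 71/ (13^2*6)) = 81562409/ 2529930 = 32.24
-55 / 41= -1.34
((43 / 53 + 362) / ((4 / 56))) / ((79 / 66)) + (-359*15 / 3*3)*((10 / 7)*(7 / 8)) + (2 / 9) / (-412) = -38623084231 / 15525396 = -2487.74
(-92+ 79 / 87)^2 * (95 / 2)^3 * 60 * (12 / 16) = 269239863671875 / 6728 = 40017815646.83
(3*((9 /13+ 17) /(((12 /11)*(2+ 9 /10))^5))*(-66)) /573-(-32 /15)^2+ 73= 56458028606623849 /825052764065400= 68.43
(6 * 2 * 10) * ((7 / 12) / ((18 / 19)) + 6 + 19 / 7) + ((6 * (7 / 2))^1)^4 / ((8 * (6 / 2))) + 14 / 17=79029533 / 8568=9223.80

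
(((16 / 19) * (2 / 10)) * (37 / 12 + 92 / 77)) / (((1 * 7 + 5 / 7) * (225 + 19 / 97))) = 383441 / 924492690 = 0.00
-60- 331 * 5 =-1715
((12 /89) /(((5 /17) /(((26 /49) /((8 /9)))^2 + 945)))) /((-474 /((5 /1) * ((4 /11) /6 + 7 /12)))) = -17492596335 /5942263712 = -2.94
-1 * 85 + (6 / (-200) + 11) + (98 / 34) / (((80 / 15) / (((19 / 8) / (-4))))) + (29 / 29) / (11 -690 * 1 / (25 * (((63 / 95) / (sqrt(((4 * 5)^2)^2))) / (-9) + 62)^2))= -328661785444424804489 / 4425830140591628800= -74.26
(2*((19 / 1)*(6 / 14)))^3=1481544 / 343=4319.37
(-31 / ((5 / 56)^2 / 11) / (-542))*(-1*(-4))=2138752 / 6775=315.68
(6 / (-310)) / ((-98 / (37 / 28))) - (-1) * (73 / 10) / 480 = 0.02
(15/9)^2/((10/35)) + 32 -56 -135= -2687/18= -149.28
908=908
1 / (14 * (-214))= -1 / 2996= -0.00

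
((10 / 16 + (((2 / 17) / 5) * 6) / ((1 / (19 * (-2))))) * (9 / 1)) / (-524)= 29007 / 356320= 0.08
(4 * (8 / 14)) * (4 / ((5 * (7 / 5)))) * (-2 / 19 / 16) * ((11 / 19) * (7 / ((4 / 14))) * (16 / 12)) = -176 / 1083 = -0.16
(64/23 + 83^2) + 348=166515/23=7239.78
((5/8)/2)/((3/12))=5/4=1.25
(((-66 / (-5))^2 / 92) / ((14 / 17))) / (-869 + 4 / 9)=-166617 / 62926850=-0.00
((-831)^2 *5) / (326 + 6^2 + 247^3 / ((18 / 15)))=20716830 / 75348287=0.27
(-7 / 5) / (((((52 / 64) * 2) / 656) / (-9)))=330624 / 65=5086.52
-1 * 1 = -1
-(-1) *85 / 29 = 85 / 29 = 2.93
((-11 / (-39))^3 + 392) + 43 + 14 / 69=593794030 / 1364337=435.23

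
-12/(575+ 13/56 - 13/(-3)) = -2016/97367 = -0.02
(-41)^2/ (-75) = -1681/ 75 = -22.41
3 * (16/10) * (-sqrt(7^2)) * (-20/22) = 336/11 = 30.55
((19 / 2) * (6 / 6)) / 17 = 19 / 34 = 0.56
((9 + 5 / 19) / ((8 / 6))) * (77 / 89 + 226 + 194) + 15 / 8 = 39579957 / 13528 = 2925.78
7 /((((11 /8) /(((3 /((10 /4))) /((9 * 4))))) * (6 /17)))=238 /495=0.48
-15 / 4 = -3.75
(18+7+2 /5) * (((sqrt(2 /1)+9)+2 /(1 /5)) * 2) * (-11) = -53086 /5 - 2794 * sqrt(2) /5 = -11407.46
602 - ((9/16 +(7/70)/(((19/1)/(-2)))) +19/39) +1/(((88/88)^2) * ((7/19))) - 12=245521513/414960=591.68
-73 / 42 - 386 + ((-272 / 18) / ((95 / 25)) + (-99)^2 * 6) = 139843799 / 2394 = 58414.29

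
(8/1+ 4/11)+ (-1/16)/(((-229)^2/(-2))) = 38596587/4614808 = 8.36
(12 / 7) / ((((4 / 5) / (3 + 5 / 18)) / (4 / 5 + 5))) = 1711 / 42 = 40.74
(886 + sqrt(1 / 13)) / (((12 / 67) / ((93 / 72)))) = 2077 *sqrt(13) / 3744 + 920111 / 144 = 6391.66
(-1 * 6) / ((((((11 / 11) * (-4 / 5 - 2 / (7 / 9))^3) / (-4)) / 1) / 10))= -1286250 / 205379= -6.26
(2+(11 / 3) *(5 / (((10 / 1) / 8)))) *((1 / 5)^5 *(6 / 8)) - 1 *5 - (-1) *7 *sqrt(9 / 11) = -1249 / 250+21 *sqrt(11) / 11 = 1.34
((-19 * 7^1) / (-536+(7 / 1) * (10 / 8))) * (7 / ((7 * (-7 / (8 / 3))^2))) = 256 / 6993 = 0.04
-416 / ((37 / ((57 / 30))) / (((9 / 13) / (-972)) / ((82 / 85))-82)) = 358742078 / 204795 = 1751.71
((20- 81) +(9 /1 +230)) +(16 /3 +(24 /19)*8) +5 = 11311 /57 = 198.44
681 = 681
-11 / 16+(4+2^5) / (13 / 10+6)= 4957 / 1168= 4.24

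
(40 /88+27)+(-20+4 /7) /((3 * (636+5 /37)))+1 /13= 1945248973 /70681611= 27.52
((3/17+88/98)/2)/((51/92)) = 41170/42483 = 0.97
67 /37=1.81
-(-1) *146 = 146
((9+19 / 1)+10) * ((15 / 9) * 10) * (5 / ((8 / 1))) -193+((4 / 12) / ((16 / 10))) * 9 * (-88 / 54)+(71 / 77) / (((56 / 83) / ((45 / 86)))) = 669142601 / 3337488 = 200.49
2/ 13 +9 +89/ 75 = 10082/ 975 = 10.34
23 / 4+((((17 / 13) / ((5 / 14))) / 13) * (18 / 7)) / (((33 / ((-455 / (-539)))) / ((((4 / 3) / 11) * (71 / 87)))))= 242440369 / 42150108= 5.75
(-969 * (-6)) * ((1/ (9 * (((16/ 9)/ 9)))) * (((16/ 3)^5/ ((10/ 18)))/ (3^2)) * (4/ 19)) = 8912896/ 15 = 594193.07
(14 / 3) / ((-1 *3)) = -14 / 9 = -1.56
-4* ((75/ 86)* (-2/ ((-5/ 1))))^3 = -13500/ 79507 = -0.17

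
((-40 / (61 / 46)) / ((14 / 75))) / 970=-6900 / 41419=-0.17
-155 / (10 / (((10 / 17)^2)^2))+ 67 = 5440907 / 83521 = 65.14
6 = 6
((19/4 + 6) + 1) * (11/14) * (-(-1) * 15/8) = 7755/448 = 17.31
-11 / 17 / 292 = -11 / 4964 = -0.00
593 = 593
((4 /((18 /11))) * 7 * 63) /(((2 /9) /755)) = 3662505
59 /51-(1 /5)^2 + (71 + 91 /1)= 207974 /1275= 163.12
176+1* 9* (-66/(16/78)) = -10879/4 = -2719.75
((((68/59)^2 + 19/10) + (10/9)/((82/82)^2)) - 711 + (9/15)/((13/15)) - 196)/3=-3673509137/12218310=-300.66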